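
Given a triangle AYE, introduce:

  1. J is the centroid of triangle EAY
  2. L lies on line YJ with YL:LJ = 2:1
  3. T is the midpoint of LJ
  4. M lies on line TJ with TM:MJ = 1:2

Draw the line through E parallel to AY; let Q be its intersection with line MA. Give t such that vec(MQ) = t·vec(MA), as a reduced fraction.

t = -19/8

Set A = (0, 0), Y = (1, 0), E = (0, 1); any affine frame gives the same invariant.
1. J is the centroid of triangle EAY ⇒ J = (1/3, 1/3)
2. L lies on line YJ with YL:LJ = 2:1 ⇒ L = (5/9, 2/9)
3. T is the midpoint of LJ ⇒ T = (4/9, 5/18)
4. M lies on line TJ with TM:MJ = 1:2 ⇒ M = (11/27, 8/27)
through E parallel to AY: direction (1, 0); meets MA at Q = (11/8, 1)
Q = M + t·(A−M) with t = -19/8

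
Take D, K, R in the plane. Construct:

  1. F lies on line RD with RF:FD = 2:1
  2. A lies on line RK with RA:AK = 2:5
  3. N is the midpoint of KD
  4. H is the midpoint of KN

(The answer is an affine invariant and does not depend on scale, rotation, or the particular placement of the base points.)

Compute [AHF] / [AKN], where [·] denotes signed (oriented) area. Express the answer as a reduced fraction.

Work in coordinates with D = (0, 0), K = (1, 0), R = (0, 1).
1. F lies on line RD with RF:FD = 2:1 ⇒ F = (0, 1/3)
2. A lies on line RK with RA:AK = 2:5 ⇒ A = (2/7, 5/7)
3. N is the midpoint of KD ⇒ N = (1/2, 0)
4. H is the midpoint of KN ⇒ H = (3/4, 0)
2·[AHF] = -8/21, 2·[AKN] = -5/14
[AHF]:[AKN] = -8/21:-5/14 = 16/15

[AHF]:[AKN] = 16/15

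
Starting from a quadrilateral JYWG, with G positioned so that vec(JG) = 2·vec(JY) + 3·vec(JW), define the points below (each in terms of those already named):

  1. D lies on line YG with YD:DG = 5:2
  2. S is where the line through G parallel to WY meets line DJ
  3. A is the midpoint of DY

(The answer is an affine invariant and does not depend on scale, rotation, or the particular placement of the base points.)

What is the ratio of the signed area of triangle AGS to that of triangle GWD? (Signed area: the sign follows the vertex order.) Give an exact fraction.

[AGS]:[GWD] = -1/2

Set J = (0, 0), Y = (1, 0), W = (0, 1), G = (2, 3); any affine frame gives the same invariant.
1. D lies on line YG with YD:DG = 5:2 ⇒ D = (12/7, 15/7)
2. S is where the line through G parallel to WY meets line DJ ⇒ S = (20/9, 25/9)
3. A is the midpoint of DY ⇒ A = (19/14, 15/14)
2·[AGS] = -4/7, 2·[GWD] = 8/7
[AGS]:[GWD] = -4/7:8/7 = -1/2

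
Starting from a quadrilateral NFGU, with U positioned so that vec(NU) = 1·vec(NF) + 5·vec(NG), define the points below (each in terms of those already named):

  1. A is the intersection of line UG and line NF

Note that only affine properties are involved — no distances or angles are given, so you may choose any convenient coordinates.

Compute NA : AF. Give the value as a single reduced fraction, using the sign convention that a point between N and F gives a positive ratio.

NA:AF = -1/5

Choose coordinates N = (0, 0), F = (1, 0), G = (0, 1), U = (1, 5).
1. A is the intersection of line UG and line NF ⇒ A = (-1/4, 0)
A = N + t·(F−N) with t = -1/4, so NA:AF = t:(1−t) = -1/4:5/4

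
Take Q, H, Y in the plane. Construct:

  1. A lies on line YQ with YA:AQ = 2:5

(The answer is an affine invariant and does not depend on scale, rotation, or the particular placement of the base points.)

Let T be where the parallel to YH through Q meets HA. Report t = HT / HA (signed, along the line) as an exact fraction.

t = 7/2

Assign Q = (0, 0), H = (1, 0), Y = (0, 1) — the answer is frame-independent, so this choice is without loss of generality.
1. A lies on line YQ with YA:AQ = 2:5 ⇒ A = (0, 5/7)
through Q parallel to YH: direction (1, -1); meets HA at T = (-5/2, 5/2)
T = H + t·(A−H) with t = 7/2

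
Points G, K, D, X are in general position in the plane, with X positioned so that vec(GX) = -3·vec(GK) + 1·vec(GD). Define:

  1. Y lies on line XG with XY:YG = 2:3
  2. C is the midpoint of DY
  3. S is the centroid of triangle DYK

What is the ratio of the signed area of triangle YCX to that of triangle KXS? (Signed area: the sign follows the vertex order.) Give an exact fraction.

[YCX]:[KXS] = -9/13

Assign G = (0, 0), K = (1, 0), D = (0, 1), X = (-3, 1) — the answer is frame-independent, so this choice is without loss of generality.
1. Y lies on line XG with XY:YG = 2:3 ⇒ Y = (-9/5, 3/5)
2. C is the midpoint of DY ⇒ C = (-9/10, 4/5)
3. S is the centroid of triangle DYK ⇒ S = (-4/15, 8/15)
2·[YCX] = 3/5, 2·[KXS] = -13/15
[YCX]:[KXS] = 3/5:-13/15 = -9/13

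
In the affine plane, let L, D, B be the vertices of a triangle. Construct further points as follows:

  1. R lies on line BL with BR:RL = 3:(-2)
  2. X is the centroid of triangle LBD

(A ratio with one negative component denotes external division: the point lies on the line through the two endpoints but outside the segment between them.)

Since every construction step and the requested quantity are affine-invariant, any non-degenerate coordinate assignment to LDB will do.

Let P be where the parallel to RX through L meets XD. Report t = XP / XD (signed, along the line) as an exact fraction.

Work in coordinates with L = (0, 0), D = (1, 0), B = (0, 1).
1. R lies on line BL with BR:RL = 3:(-2) ⇒ R = (0, -2)
2. X is the centroid of triangle LBD ⇒ X = (1/3, 1/3)
through L parallel to RX: direction (1/3, 7/3); meets XD at P = (1/15, 7/15)
P = X + t·(D−X) with t = -2/5

t = -2/5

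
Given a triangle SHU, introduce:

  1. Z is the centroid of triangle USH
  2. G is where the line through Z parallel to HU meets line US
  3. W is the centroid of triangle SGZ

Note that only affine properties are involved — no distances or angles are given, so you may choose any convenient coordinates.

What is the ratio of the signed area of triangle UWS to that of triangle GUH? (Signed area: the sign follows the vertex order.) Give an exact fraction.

Choose coordinates S = (0, 0), H = (1, 0), U = (0, 1).
1. Z is the centroid of triangle USH ⇒ Z = (1/3, 1/3)
2. G is where the line through Z parallel to HU meets line US ⇒ G = (0, 2/3)
3. W is the centroid of triangle SGZ ⇒ W = (1/9, 1/3)
2·[UWS] = -1/9, 2·[GUH] = -1/3
[UWS]:[GUH] = -1/9:-1/3 = 1/3

[UWS]:[GUH] = 1/3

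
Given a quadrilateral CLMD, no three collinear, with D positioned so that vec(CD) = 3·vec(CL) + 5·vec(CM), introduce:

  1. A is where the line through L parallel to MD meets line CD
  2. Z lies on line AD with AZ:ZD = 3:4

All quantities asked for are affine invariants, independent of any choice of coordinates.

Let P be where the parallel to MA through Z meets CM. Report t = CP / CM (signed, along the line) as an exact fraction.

Work in coordinates with C = (0, 0), L = (1, 0), M = (0, 1), D = (3, 5).
1. A is where the line through L parallel to MD meets line CD ⇒ A = (-4, -20/3)
2. Z lies on line AD with AZ:ZD = 3:4 ⇒ Z = (-1, -5/3)
through Z parallel to MA: direction (-4, -23/3); meets CM at P = (0, 1/4)
P = C + t·(M−C) with t = 1/4

t = 1/4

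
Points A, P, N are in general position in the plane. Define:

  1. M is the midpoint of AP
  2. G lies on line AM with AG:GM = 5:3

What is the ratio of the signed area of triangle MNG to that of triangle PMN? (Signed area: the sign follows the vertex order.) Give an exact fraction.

[MNG]:[PMN] = -3/8

Work in coordinates with A = (0, 0), P = (1, 0), N = (0, 1).
1. M is the midpoint of AP ⇒ M = (1/2, 0)
2. G lies on line AM with AG:GM = 5:3 ⇒ G = (5/16, 0)
2·[MNG] = 3/16, 2·[PMN] = -1/2
[MNG]:[PMN] = 3/16:-1/2 = -3/8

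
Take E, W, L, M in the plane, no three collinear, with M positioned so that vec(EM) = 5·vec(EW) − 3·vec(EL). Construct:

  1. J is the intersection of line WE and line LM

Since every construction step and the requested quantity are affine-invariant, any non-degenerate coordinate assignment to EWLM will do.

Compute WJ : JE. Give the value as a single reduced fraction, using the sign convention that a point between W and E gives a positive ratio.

WJ:JE = -1/5

Choose coordinates E = (0, 0), W = (1, 0), L = (0, 1), M = (5, -3).
1. J is the intersection of line WE and line LM ⇒ J = (5/4, 0)
J = W + t·(E−W) with t = -1/4, so WJ:JE = t:(1−t) = -1/4:5/4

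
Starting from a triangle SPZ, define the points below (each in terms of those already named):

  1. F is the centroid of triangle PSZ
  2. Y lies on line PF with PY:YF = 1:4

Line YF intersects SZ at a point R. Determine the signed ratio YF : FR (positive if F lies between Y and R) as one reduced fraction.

YF:FR = 8/5

Choose coordinates S = (0, 0), P = (1, 0), Z = (0, 1).
1. F is the centroid of triangle PSZ ⇒ F = (1/3, 1/3)
2. Y lies on line PF with PY:YF = 1:4 ⇒ Y = (13/15, 1/15)
line YF meets SZ at R = (0, 1/2)
F = Y + t·(R−Y) with t = 8/13, so YF:FR = 8/13:5/13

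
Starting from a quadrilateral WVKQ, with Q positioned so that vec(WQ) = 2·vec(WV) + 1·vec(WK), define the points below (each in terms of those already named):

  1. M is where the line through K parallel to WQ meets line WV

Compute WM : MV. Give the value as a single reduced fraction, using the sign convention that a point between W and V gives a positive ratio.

WM:MV = -2/3

Work in coordinates with W = (0, 0), V = (1, 0), K = (0, 1), Q = (2, 1).
1. M is where the line through K parallel to WQ meets line WV ⇒ M = (-2, 0)
M = W + t·(V−W) with t = -2, so WM:MV = t:(1−t) = -2:3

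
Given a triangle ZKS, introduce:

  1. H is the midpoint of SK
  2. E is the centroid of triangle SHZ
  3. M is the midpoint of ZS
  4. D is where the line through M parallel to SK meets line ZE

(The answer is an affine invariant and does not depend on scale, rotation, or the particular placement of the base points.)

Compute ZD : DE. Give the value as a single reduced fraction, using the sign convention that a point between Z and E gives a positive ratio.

Assign Z = (0, 0), K = (1, 0), S = (0, 1) — the answer is frame-independent, so this choice is without loss of generality.
1. H is the midpoint of SK ⇒ H = (1/2, 1/2)
2. E is the centroid of triangle SHZ ⇒ E = (1/6, 1/2)
3. M is the midpoint of ZS ⇒ M = (0, 1/2)
4. D is where the line through M parallel to SK meets line ZE ⇒ D = (1/8, 3/8)
D = Z + t·(E−Z) with t = 3/4, so ZD:DE = t:(1−t) = 3/4:1/4

ZD:DE = 3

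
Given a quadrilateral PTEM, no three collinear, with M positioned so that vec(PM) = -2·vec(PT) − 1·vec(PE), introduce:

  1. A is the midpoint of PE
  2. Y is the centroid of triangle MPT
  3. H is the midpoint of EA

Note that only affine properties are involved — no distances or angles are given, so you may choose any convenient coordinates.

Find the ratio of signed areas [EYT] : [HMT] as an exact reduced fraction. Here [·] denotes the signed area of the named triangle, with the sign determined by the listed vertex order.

[EYT]:[HMT] = 20/39

Assign P = (0, 0), T = (1, 0), E = (0, 1), M = (-2, -1) — the answer is frame-independent, so this choice is without loss of generality.
1. A is the midpoint of PE ⇒ A = (0, 1/2)
2. Y is the centroid of triangle MPT ⇒ Y = (-1/3, -1/3)
3. H is the midpoint of EA ⇒ H = (0, 3/4)
2·[EYT] = 5/3, 2·[HMT] = 13/4
[EYT]:[HMT] = 5/3:13/4 = 20/39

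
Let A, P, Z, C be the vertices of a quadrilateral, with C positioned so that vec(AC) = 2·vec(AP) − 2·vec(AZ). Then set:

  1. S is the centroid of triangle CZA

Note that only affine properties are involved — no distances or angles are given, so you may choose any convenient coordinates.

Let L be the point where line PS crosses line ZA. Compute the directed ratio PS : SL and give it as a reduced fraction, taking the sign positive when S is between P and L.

Choose coordinates A = (0, 0), P = (1, 0), Z = (0, 1), C = (2, -2).
1. S is the centroid of triangle CZA ⇒ S = (2/3, -1/3)
line PS meets ZA at L = (0, -1)
S = P + t·(L−P) with t = 1/3, so PS:SL = 1/3:2/3

PS:SL = 1/2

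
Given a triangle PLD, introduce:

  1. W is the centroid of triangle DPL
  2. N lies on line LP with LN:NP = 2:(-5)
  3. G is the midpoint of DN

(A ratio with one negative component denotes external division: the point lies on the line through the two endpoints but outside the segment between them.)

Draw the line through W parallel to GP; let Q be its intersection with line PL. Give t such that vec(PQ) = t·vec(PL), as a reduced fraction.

Set P = (0, 0), L = (1, 0), D = (0, 1); any affine frame gives the same invariant.
1. W is the centroid of triangle DPL ⇒ W = (1/3, 1/3)
2. N lies on line LP with LN:NP = 2:(-5) ⇒ N = (5/3, 0)
3. G is the midpoint of DN ⇒ G = (5/6, 1/2)
through W parallel to GP: direction (-5/6, -1/2); meets PL at Q = (-2/9, 0)
Q = P + t·(L−P) with t = -2/9

t = -2/9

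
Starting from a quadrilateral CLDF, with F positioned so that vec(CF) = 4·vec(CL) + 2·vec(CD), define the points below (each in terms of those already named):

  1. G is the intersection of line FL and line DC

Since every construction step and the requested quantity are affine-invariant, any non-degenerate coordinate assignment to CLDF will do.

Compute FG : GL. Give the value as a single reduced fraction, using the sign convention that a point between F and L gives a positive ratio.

FG:GL = -4

Work in coordinates with C = (0, 0), L = (1, 0), D = (0, 1), F = (4, 2).
1. G is the intersection of line FL and line DC ⇒ G = (0, -2/3)
G = F + t·(L−F) with t = 4/3, so FG:GL = t:(1−t) = 4/3:-1/3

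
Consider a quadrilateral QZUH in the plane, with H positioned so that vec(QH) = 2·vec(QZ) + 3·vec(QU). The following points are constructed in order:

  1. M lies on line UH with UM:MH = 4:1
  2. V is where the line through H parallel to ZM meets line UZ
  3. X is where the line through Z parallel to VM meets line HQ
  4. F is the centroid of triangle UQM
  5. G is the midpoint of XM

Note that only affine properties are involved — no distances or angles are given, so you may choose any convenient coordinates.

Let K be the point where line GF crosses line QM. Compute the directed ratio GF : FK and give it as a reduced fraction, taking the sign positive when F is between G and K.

Work in coordinates with Q = (0, 0), Z = (1, 0), U = (0, 1), H = (2, 3).
1. M lies on line UH with UM:MH = 4:1 ⇒ M = (8/5, 13/5)
2. V is where the line through H parallel to ZM meets line UZ ⇒ V = (5/4, -1/4)
3. X is where the line through Z parallel to VM meets line HQ ⇒ X = (38/31, 57/31)
4. F is the centroid of triangle UQM ⇒ F = (8/15, 6/5)
5. G is the midpoint of XM ⇒ G = (219/155, 344/155)
line GF meets QM at K = (1904/1525, 3094/1525)
F = G + t·(K−G) with t = 305/57, so GF:FK = 305/57:-248/57

GF:FK = -305/248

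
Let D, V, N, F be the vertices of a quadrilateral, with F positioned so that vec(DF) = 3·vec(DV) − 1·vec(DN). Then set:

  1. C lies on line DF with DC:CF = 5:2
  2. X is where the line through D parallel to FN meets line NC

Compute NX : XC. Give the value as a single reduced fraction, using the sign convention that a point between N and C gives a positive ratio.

Set D = (0, 0), V = (1, 0), N = (0, 1), F = (3, -1); any affine frame gives the same invariant.
1. C lies on line DF with DC:CF = 5:2 ⇒ C = (15/7, -5/7)
2. X is where the line through D parallel to FN meets line NC ⇒ X = (15/2, -5)
X = N + t·(C−N) with t = 7/2, so NX:XC = t:(1−t) = 7/2:-5/2

NX:XC = -7/5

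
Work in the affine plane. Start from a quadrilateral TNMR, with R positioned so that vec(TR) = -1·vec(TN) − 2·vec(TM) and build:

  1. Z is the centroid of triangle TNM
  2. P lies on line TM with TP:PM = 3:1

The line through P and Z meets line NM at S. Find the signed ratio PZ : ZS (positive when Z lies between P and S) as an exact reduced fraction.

Set T = (0, 0), N = (1, 0), M = (0, 1), R = (-1, -2); any affine frame gives the same invariant.
1. Z is the centroid of triangle TNM ⇒ Z = (1/3, 1/3)
2. P lies on line TM with TP:PM = 3:1 ⇒ P = (0, 3/4)
line PZ meets NM at S = (-1, 2)
Z = P + t·(S−P) with t = -1/3, so PZ:ZS = -1/3:4/3

PZ:ZS = -1/4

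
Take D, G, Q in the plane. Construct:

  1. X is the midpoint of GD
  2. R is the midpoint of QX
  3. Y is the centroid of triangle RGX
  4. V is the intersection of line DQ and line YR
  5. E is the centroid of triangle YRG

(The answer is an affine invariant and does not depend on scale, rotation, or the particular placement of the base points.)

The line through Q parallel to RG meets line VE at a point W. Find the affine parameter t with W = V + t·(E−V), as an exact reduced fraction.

t = -27/13

Assign D = (0, 0), G = (1, 0), Q = (0, 1) — the answer is frame-independent, so this choice is without loss of generality.
1. X is the midpoint of GD ⇒ X = (1/2, 0)
2. R is the midpoint of QX ⇒ R = (1/4, 1/2)
3. Y is the centroid of triangle RGX ⇒ Y = (7/12, 1/6)
4. V is the intersection of line DQ and line YR ⇒ V = (0, 3/4)
5. E is the centroid of triangle YRG ⇒ E = (11/18, 2/9)
through Q parallel to RG: direction (3/4, -1/2); meets VE at W = (-33/26, 24/13)
W = V + t·(E−V) with t = -27/13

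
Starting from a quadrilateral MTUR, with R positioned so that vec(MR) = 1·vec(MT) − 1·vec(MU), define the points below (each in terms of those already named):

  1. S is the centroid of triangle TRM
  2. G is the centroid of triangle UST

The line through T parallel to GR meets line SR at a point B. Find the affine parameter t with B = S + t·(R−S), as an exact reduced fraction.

Work in coordinates with M = (0, 0), T = (1, 0), U = (0, 1), R = (1, -1).
1. S is the centroid of triangle TRM ⇒ S = (2/3, -1/3)
2. G is the centroid of triangle UST ⇒ G = (5/9, 2/9)
through T parallel to GR: direction (4/9, -11/9); meets SR at B = (7/3, -11/3)
B = S + t·(R−S) with t = 5

t = 5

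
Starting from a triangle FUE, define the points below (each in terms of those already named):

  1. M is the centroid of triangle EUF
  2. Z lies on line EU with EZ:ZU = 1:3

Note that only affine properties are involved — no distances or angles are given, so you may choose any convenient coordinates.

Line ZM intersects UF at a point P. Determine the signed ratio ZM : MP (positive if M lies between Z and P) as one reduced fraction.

ZM:MP = 5/4

Work in coordinates with F = (0, 0), U = (1, 0), E = (0, 1).
1. M is the centroid of triangle EUF ⇒ M = (1/3, 1/3)
2. Z lies on line EU with EZ:ZU = 1:3 ⇒ Z = (1/4, 3/4)
line ZM meets UF at P = (2/5, 0)
M = Z + t·(P−Z) with t = 5/9, so ZM:MP = 5/9:4/9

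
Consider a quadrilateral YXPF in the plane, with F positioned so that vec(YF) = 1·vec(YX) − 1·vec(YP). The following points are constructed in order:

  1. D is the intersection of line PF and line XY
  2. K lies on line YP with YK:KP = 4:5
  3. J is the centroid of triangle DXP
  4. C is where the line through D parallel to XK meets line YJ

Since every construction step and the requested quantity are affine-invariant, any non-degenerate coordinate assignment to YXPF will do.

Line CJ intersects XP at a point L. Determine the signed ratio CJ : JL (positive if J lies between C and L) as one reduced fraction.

CJ:JL = 3

Assign Y = (0, 0), X = (1, 0), P = (0, 1), F = (1, -1) — the answer is frame-independent, so this choice is without loss of generality.
1. D is the intersection of line PF and line XY ⇒ D = (1/2, 0)
2. K lies on line YP with YK:KP = 4:5 ⇒ K = (0, 4/9)
3. J is the centroid of triangle DXP ⇒ J = (1/2, 1/3)
4. C is where the line through D parallel to XK meets line YJ ⇒ C = (1/5, 2/15)
line CJ meets XP at L = (3/5, 2/5)
J = C + t·(L−C) with t = 3/4, so CJ:JL = 3/4:1/4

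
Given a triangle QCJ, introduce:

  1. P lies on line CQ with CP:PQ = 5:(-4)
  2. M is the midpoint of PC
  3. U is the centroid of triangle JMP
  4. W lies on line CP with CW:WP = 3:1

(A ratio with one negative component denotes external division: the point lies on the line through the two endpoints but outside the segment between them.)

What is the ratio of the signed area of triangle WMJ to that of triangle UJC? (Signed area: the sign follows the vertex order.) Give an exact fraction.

[WMJ]:[UJC] = -1/2

Set Q = (0, 0), C = (1, 0), J = (0, 1); any affine frame gives the same invariant.
1. P lies on line CQ with CP:PQ = 5:(-4) ⇒ P = (-4, 0)
2. M is the midpoint of PC ⇒ M = (-3/2, 0)
3. U is the centroid of triangle JMP ⇒ U = (-11/6, 1/3)
4. W lies on line CP with CW:WP = 3:1 ⇒ W = (-11/4, 0)
2·[WMJ] = 5/4, 2·[UJC] = -5/2
[WMJ]:[UJC] = 5/4:-5/2 = -1/2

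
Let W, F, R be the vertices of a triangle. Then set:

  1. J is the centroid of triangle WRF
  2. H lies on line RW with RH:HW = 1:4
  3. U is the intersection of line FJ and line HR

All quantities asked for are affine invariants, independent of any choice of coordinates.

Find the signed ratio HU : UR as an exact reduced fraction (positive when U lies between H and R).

Choose coordinates W = (0, 0), F = (1, 0), R = (0, 1).
1. J is the centroid of triangle WRF ⇒ J = (1/3, 1/3)
2. H lies on line RW with RH:HW = 1:4 ⇒ H = (0, 4/5)
3. U is the intersection of line FJ and line HR ⇒ U = (0, 1/2)
U = H + t·(R−H) with t = -3/2, so HU:UR = t:(1−t) = -3/2:5/2

HU:UR = -3/5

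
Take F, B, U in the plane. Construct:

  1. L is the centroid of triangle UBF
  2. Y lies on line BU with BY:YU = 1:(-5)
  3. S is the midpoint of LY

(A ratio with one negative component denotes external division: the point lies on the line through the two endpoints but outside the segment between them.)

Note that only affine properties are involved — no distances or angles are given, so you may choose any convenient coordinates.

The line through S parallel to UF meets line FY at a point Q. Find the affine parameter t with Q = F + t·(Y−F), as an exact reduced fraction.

Set F = (0, 0), B = (1, 0), U = (0, 1); any affine frame gives the same invariant.
1. L is the centroid of triangle UBF ⇒ L = (1/3, 1/3)
2. Y lies on line BU with BY:YU = 1:(-5) ⇒ Y = (5/4, -1/4)
3. S is the midpoint of LY ⇒ S = (19/24, 1/24)
through S parallel to UF: direction (0, -1); meets FY at Q = (19/24, -19/120)
Q = F + t·(Y−F) with t = 19/30

t = 19/30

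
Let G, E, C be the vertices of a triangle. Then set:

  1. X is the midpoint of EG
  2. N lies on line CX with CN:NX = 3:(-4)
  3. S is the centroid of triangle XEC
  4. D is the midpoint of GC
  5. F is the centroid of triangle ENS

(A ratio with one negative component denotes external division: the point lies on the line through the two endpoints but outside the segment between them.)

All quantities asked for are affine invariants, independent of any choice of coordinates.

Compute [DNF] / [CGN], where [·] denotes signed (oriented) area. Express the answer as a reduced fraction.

[DNF]:[CGN] = 17/18

Set G = (0, 0), E = (1, 0), C = (0, 1); any affine frame gives the same invariant.
1. X is the midpoint of EG ⇒ X = (1/2, 0)
2. N lies on line CX with CN:NX = 3:(-4) ⇒ N = (-3/2, 4)
3. S is the centroid of triangle XEC ⇒ S = (1/2, 1/3)
4. D is the midpoint of GC ⇒ D = (0, 1/2)
5. F is the centroid of triangle ENS ⇒ F = (0, 13/9)
2·[DNF] = -17/12, 2·[CGN] = -3/2
[DNF]:[CGN] = -17/12:-3/2 = 17/18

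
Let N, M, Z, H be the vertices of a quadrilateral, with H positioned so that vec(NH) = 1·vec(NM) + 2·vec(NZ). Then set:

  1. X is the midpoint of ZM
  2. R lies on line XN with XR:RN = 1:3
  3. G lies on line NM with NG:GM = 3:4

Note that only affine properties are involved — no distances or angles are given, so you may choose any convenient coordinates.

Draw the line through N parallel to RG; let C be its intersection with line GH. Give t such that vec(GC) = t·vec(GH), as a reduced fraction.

t = -1/2

Set N = (0, 0), M = (1, 0), Z = (0, 1), H = (1, 2); any affine frame gives the same invariant.
1. X is the midpoint of ZM ⇒ X = (1/2, 1/2)
2. R lies on line XN with XR:RN = 1:3 ⇒ R = (3/8, 3/8)
3. G lies on line NM with NG:GM = 3:4 ⇒ G = (3/7, 0)
through N parallel to RG: direction (3/56, -3/8); meets GH at C = (1/7, -1)
C = G + t·(H−G) with t = -1/2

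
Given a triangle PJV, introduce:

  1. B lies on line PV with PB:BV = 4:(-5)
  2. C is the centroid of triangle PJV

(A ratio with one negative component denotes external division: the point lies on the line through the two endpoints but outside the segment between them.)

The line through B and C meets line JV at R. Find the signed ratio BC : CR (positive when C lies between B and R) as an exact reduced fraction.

BC:CR = 14

Set P = (0, 0), J = (1, 0), V = (0, 1); any affine frame gives the same invariant.
1. B lies on line PV with PB:BV = 4:(-5) ⇒ B = (0, -4)
2. C is the centroid of triangle PJV ⇒ C = (1/3, 1/3)
line BC meets JV at R = (5/14, 9/14)
C = B + t·(R−B) with t = 14/15, so BC:CR = 14/15:1/15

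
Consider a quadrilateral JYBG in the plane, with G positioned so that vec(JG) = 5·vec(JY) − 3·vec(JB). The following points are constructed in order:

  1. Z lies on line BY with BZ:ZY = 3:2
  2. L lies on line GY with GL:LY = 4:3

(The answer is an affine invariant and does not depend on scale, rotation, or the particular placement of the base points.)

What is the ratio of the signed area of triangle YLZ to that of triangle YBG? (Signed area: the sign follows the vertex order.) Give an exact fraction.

Choose coordinates J = (0, 0), Y = (1, 0), B = (0, 1), G = (5, -3).
1. Z lies on line BY with BZ:ZY = 3:2 ⇒ Z = (3/5, 2/5)
2. L lies on line GY with GL:LY = 4:3 ⇒ L = (19/7, -9/7)
2·[YLZ] = 6/35, 2·[YBG] = -1
[YLZ]:[YBG] = 6/35:-1 = -6/35

[YLZ]:[YBG] = -6/35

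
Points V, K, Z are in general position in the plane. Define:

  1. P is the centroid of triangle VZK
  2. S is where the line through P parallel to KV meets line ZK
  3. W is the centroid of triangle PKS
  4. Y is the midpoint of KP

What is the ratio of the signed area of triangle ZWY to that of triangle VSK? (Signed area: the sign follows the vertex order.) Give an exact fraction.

[ZWY]:[VSK] = 1/9

Assign V = (0, 0), K = (1, 0), Z = (0, 1) — the answer is frame-independent, so this choice is without loss of generality.
1. P is the centroid of triangle VZK ⇒ P = (1/3, 1/3)
2. S is where the line through P parallel to KV meets line ZK ⇒ S = (2/3, 1/3)
3. W is the centroid of triangle PKS ⇒ W = (2/3, 2/9)
4. Y is the midpoint of KP ⇒ Y = (2/3, 1/6)
2·[ZWY] = -1/27, 2·[VSK] = -1/3
[ZWY]:[VSK] = -1/27:-1/3 = 1/9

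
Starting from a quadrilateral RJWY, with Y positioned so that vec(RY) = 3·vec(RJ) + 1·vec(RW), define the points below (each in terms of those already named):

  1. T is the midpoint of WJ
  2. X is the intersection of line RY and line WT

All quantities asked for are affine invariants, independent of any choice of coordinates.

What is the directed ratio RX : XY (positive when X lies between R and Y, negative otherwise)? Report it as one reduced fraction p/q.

RX:XY = 1/3

Assign R = (0, 0), J = (1, 0), W = (0, 1), Y = (3, 1) — the answer is frame-independent, so this choice is without loss of generality.
1. T is the midpoint of WJ ⇒ T = (1/2, 1/2)
2. X is the intersection of line RY and line WT ⇒ X = (3/4, 1/4)
X = R + t·(Y−R) with t = 1/4, so RX:XY = t:(1−t) = 1/4:3/4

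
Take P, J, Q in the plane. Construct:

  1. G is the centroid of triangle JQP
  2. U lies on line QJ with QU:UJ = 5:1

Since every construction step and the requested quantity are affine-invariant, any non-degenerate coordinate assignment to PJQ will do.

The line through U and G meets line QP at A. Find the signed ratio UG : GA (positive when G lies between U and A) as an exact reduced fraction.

Work in coordinates with P = (0, 0), J = (1, 0), Q = (0, 1).
1. G is the centroid of triangle JQP ⇒ G = (1/3, 1/3)
2. U lies on line QJ with QU:UJ = 5:1 ⇒ U = (5/6, 1/6)
line UG meets QP at A = (0, 4/9)
G = U + t·(A−U) with t = 3/5, so UG:GA = 3/5:2/5

UG:GA = 3/2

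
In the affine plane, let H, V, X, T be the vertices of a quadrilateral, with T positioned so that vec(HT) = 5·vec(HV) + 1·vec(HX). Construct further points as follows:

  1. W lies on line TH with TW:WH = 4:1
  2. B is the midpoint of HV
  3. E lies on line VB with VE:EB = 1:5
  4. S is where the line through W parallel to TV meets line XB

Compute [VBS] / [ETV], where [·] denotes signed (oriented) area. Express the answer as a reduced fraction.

[VBS]:[ETV] = 2/5

Set H = (0, 0), V = (1, 0), X = (0, 1), T = (5, 1); any affine frame gives the same invariant.
1. W lies on line TH with TW:WH = 4:1 ⇒ W = (1, 1/5)
2. B is the midpoint of HV ⇒ B = (1/2, 0)
3. E lies on line VB with VE:EB = 1:5 ⇒ E = (11/12, 0)
4. S is where the line through W parallel to TV meets line XB ⇒ S = (7/15, 1/15)
2·[VBS] = -1/30, 2·[ETV] = -1/12
[VBS]:[ETV] = -1/30:-1/12 = 2/5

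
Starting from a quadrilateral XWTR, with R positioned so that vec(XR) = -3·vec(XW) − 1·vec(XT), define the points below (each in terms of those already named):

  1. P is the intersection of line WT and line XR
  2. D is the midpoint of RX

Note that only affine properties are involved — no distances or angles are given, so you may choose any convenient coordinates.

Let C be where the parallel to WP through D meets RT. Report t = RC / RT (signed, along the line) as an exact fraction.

t = 2/5

Assign X = (0, 0), W = (1, 0), T = (0, 1), R = (-3, -1) — the answer is frame-independent, so this choice is without loss of generality.
1. P is the intersection of line WT and line XR ⇒ P = (3/4, 1/4)
2. D is the midpoint of RX ⇒ D = (-3/2, -1/2)
through D parallel to WP: direction (-1/4, 1/4); meets RT at C = (-9/5, -1/5)
C = R + t·(T−R) with t = 2/5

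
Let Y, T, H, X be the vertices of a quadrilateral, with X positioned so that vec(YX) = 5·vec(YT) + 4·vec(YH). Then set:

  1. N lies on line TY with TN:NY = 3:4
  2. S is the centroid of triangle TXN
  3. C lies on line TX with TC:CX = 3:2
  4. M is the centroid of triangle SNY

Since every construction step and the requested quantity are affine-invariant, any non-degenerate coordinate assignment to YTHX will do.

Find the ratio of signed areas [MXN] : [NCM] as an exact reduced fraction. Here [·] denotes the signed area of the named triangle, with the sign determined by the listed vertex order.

Assign Y = (0, 0), T = (1, 0), H = (0, 1), X = (5, 4) — the answer is frame-independent, so this choice is without loss of generality.
1. N lies on line TY with TN:NY = 3:4 ⇒ N = (4/7, 0)
2. S is the centroid of triangle TXN ⇒ S = (46/21, 4/3)
3. C lies on line TX with TC:CX = 3:2 ⇒ C = (17/5, 12/5)
4. M is the centroid of triangle SNY ⇒ M = (58/63, 4/9)
2·[MXN] = -4/7, 2·[NCM] = 44/105
[MXN]:[NCM] = -4/7:44/105 = -15/11

[MXN]:[NCM] = -15/11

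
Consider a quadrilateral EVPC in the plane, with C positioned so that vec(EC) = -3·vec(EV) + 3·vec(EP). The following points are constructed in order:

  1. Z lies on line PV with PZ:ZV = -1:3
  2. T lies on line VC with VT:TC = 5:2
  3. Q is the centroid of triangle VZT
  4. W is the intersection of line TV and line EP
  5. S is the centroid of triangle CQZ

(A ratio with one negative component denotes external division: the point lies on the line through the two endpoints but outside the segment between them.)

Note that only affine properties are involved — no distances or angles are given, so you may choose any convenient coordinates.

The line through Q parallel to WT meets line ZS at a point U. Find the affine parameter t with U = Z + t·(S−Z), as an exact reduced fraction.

Set E = (0, 0), V = (1, 0), P = (0, 1), C = (-3, 3); any affine frame gives the same invariant.
1. Z lies on line PV with PZ:ZV = -1:3 ⇒ Z = (-1/2, 3/2)
2. T lies on line VC with VT:TC = 5:2 ⇒ T = (-13/7, 15/7)
3. Q is the centroid of triangle VZT ⇒ Q = (-19/42, 17/14)
4. W is the intersection of line TV and line EP ⇒ W = (0, 3/4)
5. S is the centroid of triangle CQZ ⇒ S = (-83/63, 40/21)
through Q parallel to WT: direction (-13/7, 39/28); meets ZS at U = (-311/210, 139/70)
U = Z + t·(S−Z) with t = 6/5

t = 6/5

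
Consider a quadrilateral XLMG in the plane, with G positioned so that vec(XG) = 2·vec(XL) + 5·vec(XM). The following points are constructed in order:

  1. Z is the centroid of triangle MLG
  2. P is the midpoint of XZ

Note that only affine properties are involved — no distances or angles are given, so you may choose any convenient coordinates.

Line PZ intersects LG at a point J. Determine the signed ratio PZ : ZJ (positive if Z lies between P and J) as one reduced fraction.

Set X = (0, 0), L = (1, 0), M = (0, 1), G = (2, 5); any affine frame gives the same invariant.
1. Z is the centroid of triangle MLG ⇒ Z = (1, 2)
2. P is the midpoint of XZ ⇒ P = (1/2, 1)
line PZ meets LG at J = (5/3, 10/3)
Z = P + t·(J−P) with t = 3/7, so PZ:ZJ = 3/7:4/7

PZ:ZJ = 3/4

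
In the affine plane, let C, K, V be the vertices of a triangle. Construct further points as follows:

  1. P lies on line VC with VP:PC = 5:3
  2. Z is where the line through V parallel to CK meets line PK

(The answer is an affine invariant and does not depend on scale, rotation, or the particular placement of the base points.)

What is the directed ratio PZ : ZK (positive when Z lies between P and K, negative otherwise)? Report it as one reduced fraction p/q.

PZ:ZK = -5/8

Work in coordinates with C = (0, 0), K = (1, 0), V = (0, 1).
1. P lies on line VC with VP:PC = 5:3 ⇒ P = (0, 3/8)
2. Z is where the line through V parallel to CK meets line PK ⇒ Z = (-5/3, 1)
Z = P + t·(K−P) with t = -5/3, so PZ:ZK = t:(1−t) = -5/3:8/3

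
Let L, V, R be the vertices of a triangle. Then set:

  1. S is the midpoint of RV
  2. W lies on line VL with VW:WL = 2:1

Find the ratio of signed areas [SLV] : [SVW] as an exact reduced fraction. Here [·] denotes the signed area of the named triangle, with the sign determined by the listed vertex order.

Choose coordinates L = (0, 0), V = (1, 0), R = (0, 1).
1. S is the midpoint of RV ⇒ S = (1/2, 1/2)
2. W lies on line VL with VW:WL = 2:1 ⇒ W = (1/3, 0)
2·[SLV] = 1/2, 2·[SVW] = -1/3
[SLV]:[SVW] = 1/2:-1/3 = -3/2

[SLV]:[SVW] = -3/2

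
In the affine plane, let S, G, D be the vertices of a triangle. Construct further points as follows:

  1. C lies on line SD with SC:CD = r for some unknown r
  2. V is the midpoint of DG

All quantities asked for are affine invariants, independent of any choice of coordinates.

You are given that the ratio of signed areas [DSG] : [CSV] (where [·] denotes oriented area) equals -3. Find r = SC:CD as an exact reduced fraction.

r = -2/5

Assign S = (0, 0), G = (1, 0), D = (0, 1) — the answer is frame-independent, so this choice is without loss of generality.
1. With SC:CD = r, write λ = r/(r+1) so C = S + λ·(D−S); C is affine-linear in λ
2. V is the midpoint of DG ⇒ V = (1/2, 1/2)
Every point depending on C is an affine combination of C and λ-independent points, so each such coordinate is linear in λ; the λ² term in each signed area is a multiple of (D−S)×(D−S) = 0, so 2·[DSG] and 2·[CSV] are each linear in λ. Evaluating at λ=0 and λ=1:
  2·[DSG] = 1,   2·[CSV] = 1/2·λ
So [DSG]:[CSV] = (1) / (1/2·λ). Setting this equal to -3:
  1 = -3·(1/2·λ)  ⇒  λ = -2/3
Then r = λ/(1−λ) = (-2/3)/(5/3) = -2/5. Check: with r = -2/5, C = (0, -2/3) and [DSG]:[CSV] = -3 as required.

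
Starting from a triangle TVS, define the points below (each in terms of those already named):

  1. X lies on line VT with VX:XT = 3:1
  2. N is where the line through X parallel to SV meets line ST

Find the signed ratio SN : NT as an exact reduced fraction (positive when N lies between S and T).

Work in coordinates with T = (0, 0), V = (1, 0), S = (0, 1).
1. X lies on line VT with VX:XT = 3:1 ⇒ X = (1/4, 0)
2. N is where the line through X parallel to SV meets line ST ⇒ N = (0, 1/4)
N = S + t·(T−S) with t = 3/4, so SN:NT = t:(1−t) = 3/4:1/4

SN:NT = 3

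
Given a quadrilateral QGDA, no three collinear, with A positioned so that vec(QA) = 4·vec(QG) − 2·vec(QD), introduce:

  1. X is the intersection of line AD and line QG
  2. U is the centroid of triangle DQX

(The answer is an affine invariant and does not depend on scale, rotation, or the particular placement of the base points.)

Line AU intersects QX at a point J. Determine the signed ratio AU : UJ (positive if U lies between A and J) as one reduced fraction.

AU:UJ = -7

Assign Q = (0, 0), G = (1, 0), D = (0, 1), A = (4, -2) — the answer is frame-independent, so this choice is without loss of generality.
1. X is the intersection of line AD and line QG ⇒ X = (4/3, 0)
2. U is the centroid of triangle DQX ⇒ U = (4/9, 1/3)
line AU meets QX at J = (20/21, 0)
U = A + t·(J−A) with t = 7/6, so AU:UJ = 7/6:-1/6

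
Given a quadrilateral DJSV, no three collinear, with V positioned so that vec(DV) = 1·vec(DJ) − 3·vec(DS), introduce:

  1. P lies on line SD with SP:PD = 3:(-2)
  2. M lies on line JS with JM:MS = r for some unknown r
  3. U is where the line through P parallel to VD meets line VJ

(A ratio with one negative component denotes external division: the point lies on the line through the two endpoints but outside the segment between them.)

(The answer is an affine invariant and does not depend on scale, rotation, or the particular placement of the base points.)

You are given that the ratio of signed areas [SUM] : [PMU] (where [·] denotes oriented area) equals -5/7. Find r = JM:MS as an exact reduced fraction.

r = 2/3

Set D = (0, 0), J = (1, 0), S = (0, 1), V = (1, -3); any affine frame gives the same invariant.
1. P lies on line SD with SP:PD = 3:(-2) ⇒ P = (0, -2)
2. With JM:MS = r, write λ = r/(r+1) so M = J + λ·(S−J); M is affine-linear in λ
3. U is where the line through P parallel to VD meets line VJ ⇒ U = (1, -5)
Every point depending on M is an affine combination of M and λ-independent points, so each such coordinate is linear in λ; the λ² term in each signed area is a multiple of (S−J)×(S−J) = 0, so 2·[SUM] and 2·[PMU] are each linear in λ. Evaluating at λ=0 and λ=1:
  2·[SUM] = -5·λ + 5,   2·[PMU] = 2·λ − 5
So [SUM]:[PMU] = (-5·λ + 5) / (2·λ − 5). Setting this equal to -5/7:
  -5·λ + 5 = -5/7·(2·λ − 5)  ⇒  λ = 2/5
Then r = λ/(1−λ) = (2/5)/(3/5) = 2/3. Check: with r = 2/3, M = (3/5, 2/5) and [SUM]:[PMU] = -5/7 as required.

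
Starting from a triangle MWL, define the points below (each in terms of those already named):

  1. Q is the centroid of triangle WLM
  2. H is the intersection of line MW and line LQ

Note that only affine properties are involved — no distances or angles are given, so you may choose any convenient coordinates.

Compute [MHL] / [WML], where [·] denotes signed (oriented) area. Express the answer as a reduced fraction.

Assign M = (0, 0), W = (1, 0), L = (0, 1) — the answer is frame-independent, so this choice is without loss of generality.
1. Q is the centroid of triangle WLM ⇒ Q = (1/3, 1/3)
2. H is the intersection of line MW and line LQ ⇒ H = (1/2, 0)
2·[MHL] = 1/2, 2·[WML] = -1
[MHL]:[WML] = 1/2:-1 = -1/2

[MHL]:[WML] = -1/2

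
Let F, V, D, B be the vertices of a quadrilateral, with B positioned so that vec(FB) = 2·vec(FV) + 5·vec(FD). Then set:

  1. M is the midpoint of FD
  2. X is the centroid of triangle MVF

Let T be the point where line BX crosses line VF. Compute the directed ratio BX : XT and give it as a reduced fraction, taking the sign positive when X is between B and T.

BX:XT = 29

Choose coordinates F = (0, 0), V = (1, 0), D = (0, 1), B = (2, 5).
1. M is the midpoint of FD ⇒ M = (0, 1/2)
2. X is the centroid of triangle MVF ⇒ X = (1/3, 1/6)
line BX meets VF at T = (8/29, 0)
X = B + t·(T−B) with t = 29/30, so BX:XT = 29/30:1/30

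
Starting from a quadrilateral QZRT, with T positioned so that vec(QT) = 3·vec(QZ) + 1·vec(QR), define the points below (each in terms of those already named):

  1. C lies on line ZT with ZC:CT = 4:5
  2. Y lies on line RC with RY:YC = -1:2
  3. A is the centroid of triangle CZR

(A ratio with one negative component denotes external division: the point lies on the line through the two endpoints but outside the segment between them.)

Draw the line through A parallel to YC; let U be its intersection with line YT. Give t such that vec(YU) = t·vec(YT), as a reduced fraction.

Choose coordinates Q = (0, 0), Z = (1, 0), R = (0, 1), T = (3, 1).
1. C lies on line ZT with ZC:CT = 4:5 ⇒ C = (17/9, 4/9)
2. Y lies on line RC with RY:YC = -1:2 ⇒ Y = (-17/9, 14/9)
3. A is the centroid of triangle CZR ⇒ A = (26/27, 13/27)
through A parallel to YC: direction (34/9, -10/9); meets YT at U = (-431/135, 46/27)
U = Y + t·(T−Y) with t = -4/15

t = -4/15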